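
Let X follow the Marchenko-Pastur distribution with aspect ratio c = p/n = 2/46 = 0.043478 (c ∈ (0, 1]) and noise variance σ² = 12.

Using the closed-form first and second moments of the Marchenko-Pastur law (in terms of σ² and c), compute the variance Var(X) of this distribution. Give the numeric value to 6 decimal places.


Recall the MP moments m_1 = E[X] = σ² and m_2 = E[X²] = σ⁴ (1 + c).
m_1 = E[X] = σ² = 12, so m_1² = 144.
m_2 = E[X²] = σ⁴ (1 + c) = 144 · (1 + 0.043478) = 144 · 1.043478 = 150.260870.
(Note m_2 − m_1² simplifies to c · σ⁴ = 0.043478 · 144.)

Var(X) = m_2 − m_1² = 150.260870 − 144 = 6.260870.


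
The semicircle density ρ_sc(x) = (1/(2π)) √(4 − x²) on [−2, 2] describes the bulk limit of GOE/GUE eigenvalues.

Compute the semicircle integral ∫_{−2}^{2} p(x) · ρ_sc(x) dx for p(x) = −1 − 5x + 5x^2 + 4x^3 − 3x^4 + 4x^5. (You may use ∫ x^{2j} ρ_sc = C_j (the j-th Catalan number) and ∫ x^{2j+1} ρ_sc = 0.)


Write p(x) = Σ a_i x^i, split into monomials and integrate each against ρ_sc separately.
Using ∫ x^{2j} ρ_sc = C_j = (1/(j+1)) C(2j, j) (Catalan numbers) and ∫ x^{2j+1} ρ_sc = 0 (odd monomials vanish by symmetry):
  i = 0 (even): a_0 · C_{0} = -1 · 1 = -1
  i = 1 (odd): ∫ x^1 ρ_sc = 0 (vanishes)
  i = 2 (even): a_2 · C_{1} = 5 · 1 = 5
  i = 3 (odd): ∫ x^3 ρ_sc = 0 (vanishes)
  i = 4 (even): a_4 · C_{2} = -3 · 2 = -6
  i = 5 (odd): ∫ x^5 ρ_sc = 0 (vanishes)

Summing the contributions: ∫_{−2}^{2} p(x) ρ_sc(x) dx = (-1) + 5 + (-6) = -2.


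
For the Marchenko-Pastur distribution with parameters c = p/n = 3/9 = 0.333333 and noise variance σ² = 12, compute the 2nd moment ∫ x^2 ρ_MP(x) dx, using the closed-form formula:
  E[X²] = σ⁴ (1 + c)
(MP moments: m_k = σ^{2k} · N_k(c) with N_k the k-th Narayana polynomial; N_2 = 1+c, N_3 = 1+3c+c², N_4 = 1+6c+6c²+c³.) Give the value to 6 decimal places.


E[X²] = σ⁴ (1 + c) (second MP moment). With σ² = 12 (so σ⁴ = 144) and c = 3/9 = 0.333333: E[X²] = 144 · (1 + 0.333333) = 144 · 1.333333.

So E[X^2] = 192.000000.


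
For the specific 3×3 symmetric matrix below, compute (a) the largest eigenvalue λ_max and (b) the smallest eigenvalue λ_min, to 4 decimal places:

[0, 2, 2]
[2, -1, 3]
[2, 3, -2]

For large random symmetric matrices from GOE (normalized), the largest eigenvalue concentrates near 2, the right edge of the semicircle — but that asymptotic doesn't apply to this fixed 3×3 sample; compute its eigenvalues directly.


Since M is real symmetric, all three eigenvalues are real; they are the roots of det(λI − M) = λ³ − (tr M) λ² + s λ − det M, where s is the sum of the principal 2×2 minors.
tr M = 0 + (-1) + (-2) = -3.
s = (0·(-1) − 2²) + (0·(-2) − 2²) + ((-1)·(-2) − 3²) = -4 + (-4) + (-7) = -15.
det M (expand along row 1) = 0·(-7) − 2·(-10) + 2·8 = 36.
Characteristic polynomial: λ³ + 3λ² − 15λ − 36 = 0.
Substitute λ = y + (tr M)/3 = y − 1.000000 to remove the quadratic term: y³ + p·y + q = 0 with p = s − (tr M)²/3 = -18.000000 and q = −2(tr M)³/27 + (tr M)·s/3 − det M = -19.000000.
Three real roots ⇒ use the trigonometric (Viète) form: r = 2√(−p/3) = 4.898979, φ = arccos(3q/(p·r)) = arccos(0.646393) = 0.867949 rad.
y_k = r·cos(φ/3 − 2πk/3) for k = 0, 1, 2 gives y = 4.695374, -1.137275, -3.558099.
λ_k = y_k − 1.000000 gives λ = 3.6954, -2.1373, -4.5581 (check: the sum is -3.0000 = tr M).

Hence λ_max = 3.6954 and λ_min = -4.5581.


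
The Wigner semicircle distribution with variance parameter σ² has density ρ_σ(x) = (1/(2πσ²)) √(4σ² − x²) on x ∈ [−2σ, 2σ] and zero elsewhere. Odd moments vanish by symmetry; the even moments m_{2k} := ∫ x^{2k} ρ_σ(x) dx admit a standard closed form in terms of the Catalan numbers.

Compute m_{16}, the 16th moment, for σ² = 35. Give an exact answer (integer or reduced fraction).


By the scaled semicircle moment identity, m_{2k} = σ^{2k} · C_k with k = 8.
C_8 = (1/(k+1)) · C(2k, k) = (1/9) · C(16, 8) = (1/9) · 12870 = 1430.
σ^{2k} = (σ²)^k = (35)^8 = 2251875390625.

Therefore m_{16} = σ^{16} · C_8 = 2251875390625 · 1430 = 3220181808593750.


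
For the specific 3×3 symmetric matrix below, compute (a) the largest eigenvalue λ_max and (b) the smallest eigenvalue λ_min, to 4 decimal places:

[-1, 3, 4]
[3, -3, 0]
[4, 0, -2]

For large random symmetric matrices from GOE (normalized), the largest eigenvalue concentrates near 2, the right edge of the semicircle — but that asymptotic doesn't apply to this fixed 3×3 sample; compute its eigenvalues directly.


Since M is real symmetric, all three eigenvalues are real; they are the roots of det(λI − M) = λ³ − (tr M) λ² + s λ − det M, where s is the sum of the principal 2×2 minors.
tr M = -1 + (-3) + (-2) = -6.
s = ((-1)·(-3) − 3²) + ((-1)·(-2) − 4²) + ((-3)·(-2) − 0²) = -6 + (-14) + 6 = -14.
det M (expand along row 1) = (-1)·6 − 3·(-6) + 4·12 = 60.
Characteristic polynomial: λ³ + 6λ² − 14λ − 60 = 0.
Substitute λ = y + (tr M)/3 = y − 2.000000 to remove the quadratic term: y³ + p·y + q = 0 with p = s − (tr M)²/3 = -26.000000 and q = −2(tr M)³/27 + (tr M)·s/3 − det M = -16.000000.
Three real roots ⇒ use the trigonometric (Viète) form: r = 2√(−p/3) = 5.887841, φ = arccos(3q/(p·r)) = arccos(0.313554) = 1.251863 rad.
y_k = r·cos(φ/3 − 2πk/3) for k = 0, 1, 2 gives y = 5.382614, -0.624764, -4.757850.
λ_k = y_k − 2.000000 gives λ = 3.3826, -2.6248, -6.7578 (check: the sum is -6.0000 = tr M).

Hence λ_max = 3.3826 and λ_min = -6.7578.


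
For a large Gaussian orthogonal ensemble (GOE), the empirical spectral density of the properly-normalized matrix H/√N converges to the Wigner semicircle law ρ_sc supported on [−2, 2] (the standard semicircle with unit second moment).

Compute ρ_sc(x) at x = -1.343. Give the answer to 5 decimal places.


ρ_sc(x) = (1/(2π)) √(4 − x²). With x = -1.343:
  4 − x² = 4 − (-1.343)² = 4 − 1.803649 = 2.196351.
  √(4 − x²) = 1.482009.
  1/(2π) = 0.159155.
  ρ_sc(-1.343) = 0.159155 · 1.482009 = 0.235869.

Rounded to 5 decimal places: ρ_sc(-1.343) ≈ 0.23587.


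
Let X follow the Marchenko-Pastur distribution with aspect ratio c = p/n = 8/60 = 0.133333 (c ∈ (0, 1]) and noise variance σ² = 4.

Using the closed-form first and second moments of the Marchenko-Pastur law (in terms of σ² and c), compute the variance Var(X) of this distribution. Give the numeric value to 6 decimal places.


Recall the MP moments m_1 = E[X] = σ² and m_2 = E[X²] = σ⁴ (1 + c).
m_1 = E[X] = σ² = 4, so m_1² = 16.
m_2 = E[X²] = σ⁴ (1 + c) = 16 · (1 + 0.133333) = 16 · 1.133333 = 18.133333.
(Note m_2 − m_1² simplifies to c · σ⁴ = 0.133333 · 16.)

Var(X) = m_2 − m_1² = 18.133333 − 16 = 2.133333.


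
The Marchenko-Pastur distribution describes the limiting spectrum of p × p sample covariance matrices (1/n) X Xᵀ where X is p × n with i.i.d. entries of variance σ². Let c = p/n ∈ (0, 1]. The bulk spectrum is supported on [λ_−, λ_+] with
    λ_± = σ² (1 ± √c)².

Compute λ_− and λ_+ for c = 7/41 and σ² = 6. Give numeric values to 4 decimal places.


c = 7/41 = 0.170732; √c = 0.413197.
λ_− = σ² (1 − √c)² = 6 · (1 − 0.413197)² = 6 · (0.586803)² = 2.066027.
λ_+ = σ² (1 + √c)² = 6 · (1 + 0.413197)² = 6 · (1.413197)² = 11.982753.

Rounded to 4 decimal places: λ_− ≈ 2.0660, λ_+ ≈ 11.9828.


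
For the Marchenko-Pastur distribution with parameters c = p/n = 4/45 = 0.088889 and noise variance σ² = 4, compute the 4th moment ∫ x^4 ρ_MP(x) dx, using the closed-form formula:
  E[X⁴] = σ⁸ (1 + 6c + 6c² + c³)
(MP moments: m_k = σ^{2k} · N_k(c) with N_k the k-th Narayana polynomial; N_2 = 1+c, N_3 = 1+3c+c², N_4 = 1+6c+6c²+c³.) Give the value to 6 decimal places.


E[X⁴] = σ⁸ (1 + 6c + 6c² + c³) (fourth MP moment). With σ² = 4 (so σ⁸ = 256) and c = 4/45 = 0.088889: E[X⁴] = 256 · (1 + 6·0.088889 + 6·(0.088889)² + (0.088889)³) = 256 · 1.581443.

So E[X^4] = 404.849427.


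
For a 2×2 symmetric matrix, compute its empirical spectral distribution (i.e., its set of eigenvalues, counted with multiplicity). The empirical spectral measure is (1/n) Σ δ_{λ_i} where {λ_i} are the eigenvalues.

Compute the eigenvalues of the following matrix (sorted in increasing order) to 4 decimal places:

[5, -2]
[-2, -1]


Since M is real symmetric, both eigenvalues are real; they are the roots of det(λI − M) = λ² − (tr M) λ + det M.
tr M = 5 + (-1) = 4.
det M = 5·(-1) − (-2)² = -5 − 4 = -9.
Characteristic polynomial: λ² − 4λ − 9 = 0.
Discriminant Δ = (tr M)² − 4·det M = 16 − (-36) = 52; √Δ = 7.211103.
λ = (tr M ± √Δ)/2 = (4 ± 7.211103)/2, giving (tr M − √Δ)/2 = -1.6056 and (tr M + √Δ)/2 = 5.6056.

Eigenvalues sorted in increasing order: [-1.6056, 5.6056].


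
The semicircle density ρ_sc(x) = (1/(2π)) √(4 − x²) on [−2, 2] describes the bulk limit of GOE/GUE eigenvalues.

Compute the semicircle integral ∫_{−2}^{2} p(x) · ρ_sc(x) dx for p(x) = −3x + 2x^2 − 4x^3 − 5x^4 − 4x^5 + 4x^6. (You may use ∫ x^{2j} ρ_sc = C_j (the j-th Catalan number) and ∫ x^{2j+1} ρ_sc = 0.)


Write p(x) = Σ a_i x^i, split into monomials and integrate each against ρ_sc separately.
Using ∫ x^{2j} ρ_sc = C_j = (1/(j+1)) C(2j, j) (Catalan numbers) and ∫ x^{2j+1} ρ_sc = 0 (odd monomials vanish by symmetry):
  i = 1 (odd): ∫ x^1 ρ_sc = 0 (vanishes)
  i = 2 (even): a_2 · C_{1} = 2 · 1 = 2
  i = 3 (odd): ∫ x^3 ρ_sc = 0 (vanishes)
  i = 4 (even): a_4 · C_{2} = -5 · 2 = -10
  i = 5 (odd): ∫ x^5 ρ_sc = 0 (vanishes)
  i = 6 (even): a_6 · C_{3} = 4 · 5 = 20

Summing the contributions: ∫_{−2}^{2} p(x) ρ_sc(x) dx = 2 + (-10) + 20 = 12.


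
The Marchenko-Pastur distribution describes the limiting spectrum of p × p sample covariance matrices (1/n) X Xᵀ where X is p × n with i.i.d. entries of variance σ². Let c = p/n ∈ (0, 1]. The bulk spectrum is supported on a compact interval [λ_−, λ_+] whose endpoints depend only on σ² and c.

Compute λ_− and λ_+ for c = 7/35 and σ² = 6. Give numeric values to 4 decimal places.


c = 7/35 = 0.200000; √c = 0.447214.
λ_− = σ² (1 − √c)² = 6 · (1 − 0.447214)² = 6 · (0.552786)² = 1.833437.
λ_+ = σ² (1 + √c)² = 6 · (1 + 0.447214)² = 6 · (1.447214)² = 12.566563.

Rounded to 4 decimal places: λ_− ≈ 1.8334, λ_+ ≈ 12.5666.


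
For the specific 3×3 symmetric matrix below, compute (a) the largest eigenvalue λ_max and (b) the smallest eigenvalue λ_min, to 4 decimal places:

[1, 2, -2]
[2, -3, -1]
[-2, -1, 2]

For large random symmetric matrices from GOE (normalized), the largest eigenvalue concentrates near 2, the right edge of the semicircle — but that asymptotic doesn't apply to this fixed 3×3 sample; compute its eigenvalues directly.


Since M is real symmetric, all three eigenvalues are real; they are the roots of det(λI − M) = λ³ − (tr M) λ² + s λ − det M, where s is the sum of the principal 2×2 minors.
tr M = 1 + (-3) + 2 = 0.
s = (1·(-3) − 2²) + (1·2 − (-2)²) + ((-3)·2 − (-1)²) = -7 + (-2) + (-7) = -16.
det M (expand along row 1) = 1·(-7) − 2·2 + (-2)·(-8) = 5.
Characteristic polynomial: λ³ − 16λ − 5 = 0.
Substitute λ = y + (tr M)/3 = y + 0.000000 to remove the quadratic term: y³ + p·y + q = 0 with p = s − (tr M)²/3 = -16.000000 and q = −2(tr M)³/27 + (tr M)·s/3 − det M = -5.000000.
Three real roots ⇒ use the trigonometric (Viète) form: r = 2√(−p/3) = 4.618802, φ = arccos(3q/(p·r)) = arccos(0.202975) = 1.366401 rad.
y_k = r·cos(φ/3 − 2πk/3) for k = 0, 1, 2 gives y = 4.147941, -0.314443, -3.833498.
λ_k = y_k + 0.000000 gives λ = 4.1479, -0.3144, -3.8335 (check: the sum is 0.0000 = tr M).

Hence λ_max = 4.1479 and λ_min = -3.8335.


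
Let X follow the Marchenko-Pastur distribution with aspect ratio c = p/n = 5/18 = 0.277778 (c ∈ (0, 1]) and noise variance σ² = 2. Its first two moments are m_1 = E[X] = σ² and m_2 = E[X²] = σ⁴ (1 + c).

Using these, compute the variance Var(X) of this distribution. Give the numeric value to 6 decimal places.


m_1 = E[X] = σ² = 2, so m_1² = 4.
m_2 = E[X²] = σ⁴ (1 + c) = 4 · (1 + 0.277778) = 4 · 1.277778 = 5.111111.
(Note m_2 − m_1² simplifies to c · σ⁴ = 0.277778 · 4.)

Var(X) = m_2 − m_1² = 5.111111 − 4 = 1.111111.


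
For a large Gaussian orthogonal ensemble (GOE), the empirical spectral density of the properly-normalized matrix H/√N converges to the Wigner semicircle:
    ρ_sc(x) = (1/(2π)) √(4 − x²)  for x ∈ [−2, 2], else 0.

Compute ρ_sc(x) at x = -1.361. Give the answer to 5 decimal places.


ρ_sc(x) = (1/(2π)) √(4 − x²). With x = -1.361:
  4 − x² = 4 − (-1.361)² = 4 − 1.852321 = 2.147679.
  √(4 − x²) = 1.465496.
  1/(2π) = 0.159155.
  ρ_sc(-1.361) = 0.159155 · 1.465496 = 0.233241.

Rounded to 5 decimal places: ρ_sc(-1.361) ≈ 0.23324.


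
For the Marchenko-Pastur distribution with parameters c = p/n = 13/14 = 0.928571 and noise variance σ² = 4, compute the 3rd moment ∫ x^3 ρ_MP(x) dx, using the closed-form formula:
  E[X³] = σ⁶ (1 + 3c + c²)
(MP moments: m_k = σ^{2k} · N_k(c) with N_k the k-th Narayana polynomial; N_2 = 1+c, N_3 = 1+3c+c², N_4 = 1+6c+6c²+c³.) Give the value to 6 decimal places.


E[X³] = σ⁶ (1 + 3c + c²) (third MP moment). With σ² = 4 (so σ⁶ = 64) and c = 13/14 = 0.928571: E[X³] = 64 · (1 + 3·0.928571 + (0.928571)²) = 64 · 4.647959.

So E[X^3] = 297.469388.


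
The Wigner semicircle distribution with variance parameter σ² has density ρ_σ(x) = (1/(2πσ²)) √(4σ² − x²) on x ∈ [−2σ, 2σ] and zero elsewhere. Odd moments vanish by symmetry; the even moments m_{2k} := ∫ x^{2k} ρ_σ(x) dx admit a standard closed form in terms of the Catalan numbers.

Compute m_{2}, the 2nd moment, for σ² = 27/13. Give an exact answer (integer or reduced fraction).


By the scaled semicircle moment identity, m_{2k} = σ^{2k} · C_k with k = 1.
C_1 = (1/(k+1)) · C(2k, k) = (1/2) · C(2, 1) = (1/2) · 2 = 1.
σ^{2k} = (σ²)^k = (27/13)^1 = 27/13.

Therefore m_{2} = σ^{2} · C_1 = (27/13) · 1 = 27/13.


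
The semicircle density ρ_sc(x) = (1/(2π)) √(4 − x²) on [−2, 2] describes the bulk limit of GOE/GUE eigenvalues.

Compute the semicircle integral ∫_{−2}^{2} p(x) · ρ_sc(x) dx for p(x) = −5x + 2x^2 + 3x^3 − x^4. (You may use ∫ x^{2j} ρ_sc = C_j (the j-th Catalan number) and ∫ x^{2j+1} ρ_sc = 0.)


Write p(x) = Σ a_i x^i, split into monomials and integrate each against ρ_sc separately.
Using ∫ x^{2j} ρ_sc = C_j = (1/(j+1)) C(2j, j) (Catalan numbers) and ∫ x^{2j+1} ρ_sc = 0 (odd monomials vanish by symmetry):
  i = 1 (odd): ∫ x^1 ρ_sc = 0 (vanishes)
  i = 2 (even): a_2 · C_{1} = 2 · 1 = 2
  i = 3 (odd): ∫ x^3 ρ_sc = 0 (vanishes)
  i = 4 (even): a_4 · C_{2} = -1 · 2 = -2

Summing the contributions: ∫_{−2}^{2} p(x) ρ_sc(x) dx = 2 + (-2) = 0.


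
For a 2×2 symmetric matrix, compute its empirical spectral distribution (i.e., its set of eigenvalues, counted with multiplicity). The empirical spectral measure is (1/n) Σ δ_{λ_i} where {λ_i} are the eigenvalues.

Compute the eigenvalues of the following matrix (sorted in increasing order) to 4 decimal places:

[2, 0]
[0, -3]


Since M is real symmetric, both eigenvalues are real; they are the roots of det(λI − M) = λ² − (tr M) λ + det M.
tr M = 2 + (-3) = -1.
det M = 2·(-3) − 0² = -6 − 0 = -6.
Characteristic polynomial: λ² + λ − 6 = 0.
Discriminant Δ = (tr M)² − 4·det M = 1 − (-24) = 25; √Δ = 5.000000.
λ = (tr M ± √Δ)/2 = (-1 ± 5.000000)/2, giving (tr M − √Δ)/2 = -3.0000 and (tr M + √Δ)/2 = 2.0000.

Eigenvalues sorted in increasing order: [-3.0000, 2.0000].


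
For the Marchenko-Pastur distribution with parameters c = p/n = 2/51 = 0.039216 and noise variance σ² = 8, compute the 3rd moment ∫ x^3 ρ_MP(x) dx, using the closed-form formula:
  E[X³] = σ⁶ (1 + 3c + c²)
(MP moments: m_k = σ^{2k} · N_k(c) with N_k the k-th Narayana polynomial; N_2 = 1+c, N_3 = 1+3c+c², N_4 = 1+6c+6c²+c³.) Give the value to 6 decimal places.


E[X³] = σ⁶ (1 + 3c + c²) (third MP moment). With σ² = 8 (so σ⁶ = 512) and c = 2/51 = 0.039216: E[X³] = 512 · (1 + 3·0.039216 + (0.039216)²) = 512 · 1.119185.

So E[X^3] = 573.022684.


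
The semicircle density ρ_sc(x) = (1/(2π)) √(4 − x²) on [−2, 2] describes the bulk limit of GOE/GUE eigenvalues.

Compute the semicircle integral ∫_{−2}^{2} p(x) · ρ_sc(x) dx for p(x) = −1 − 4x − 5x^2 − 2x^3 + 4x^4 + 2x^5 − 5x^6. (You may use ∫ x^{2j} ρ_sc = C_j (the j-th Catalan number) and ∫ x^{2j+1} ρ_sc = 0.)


Write p(x) = Σ a_i x^i, split into monomials and integrate each against ρ_sc separately.
Using ∫ x^{2j} ρ_sc = C_j = (1/(j+1)) C(2j, j) (Catalan numbers) and ∫ x^{2j+1} ρ_sc = 0 (odd monomials vanish by symmetry):
  i = 0 (even): a_0 · C_{0} = -1 · 1 = -1
  i = 1 (odd): ∫ x^1 ρ_sc = 0 (vanishes)
  i = 2 (even): a_2 · C_{1} = -5 · 1 = -5
  i = 3 (odd): ∫ x^3 ρ_sc = 0 (vanishes)
  i = 4 (even): a_4 · C_{2} = 4 · 2 = 8
  i = 5 (odd): ∫ x^5 ρ_sc = 0 (vanishes)
  i = 6 (even): a_6 · C_{3} = -5 · 5 = -25

Summing the contributions: ∫_{−2}^{2} p(x) ρ_sc(x) dx = (-1) + (-5) + 8 + (-25) = -23.


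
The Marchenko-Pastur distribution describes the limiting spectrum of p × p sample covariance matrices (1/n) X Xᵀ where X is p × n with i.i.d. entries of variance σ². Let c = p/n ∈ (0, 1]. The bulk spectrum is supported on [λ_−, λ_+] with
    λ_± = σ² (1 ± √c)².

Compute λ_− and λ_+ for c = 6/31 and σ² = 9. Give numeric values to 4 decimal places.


c = 6/31 = 0.193548; √c = 0.439941.
λ_− = σ² (1 − √c)² = 9 · (1 − 0.439941)² = 9 · (0.560059)² = 2.822991.
λ_+ = σ² (1 + √c)² = 9 · (1 + 0.439941)² = 9 · (1.439941)² = 18.660880.

Rounded to 4 decimal places: λ_− ≈ 2.8230, λ_+ ≈ 18.6609.


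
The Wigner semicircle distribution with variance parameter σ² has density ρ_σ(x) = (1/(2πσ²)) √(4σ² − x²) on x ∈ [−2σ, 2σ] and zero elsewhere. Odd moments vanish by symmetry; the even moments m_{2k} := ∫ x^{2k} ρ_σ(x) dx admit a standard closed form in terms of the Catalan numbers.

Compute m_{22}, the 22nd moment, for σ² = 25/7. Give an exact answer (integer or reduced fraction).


By the scaled semicircle moment identity, m_{2k} = σ^{2k} · C_k with k = 11.
C_11 = (1/(k+1)) · C(2k, k) = (1/12) · C(22, 11) = (1/12) · 705432 = 58786.
σ^{2k} = (σ²)^k = (25/7)^11 = 2384185791015625/1977326743.

Therefore m_{22} = σ^{22} · C_11 = (2384185791015625/1977326743) · 58786 = 20022392272949218750/282475249.


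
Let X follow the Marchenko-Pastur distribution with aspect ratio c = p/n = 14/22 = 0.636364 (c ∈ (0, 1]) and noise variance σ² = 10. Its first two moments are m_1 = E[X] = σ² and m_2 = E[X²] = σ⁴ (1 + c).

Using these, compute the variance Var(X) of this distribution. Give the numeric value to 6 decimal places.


m_1 = E[X] = σ² = 10, so m_1² = 100.
m_2 = E[X²] = σ⁴ (1 + c) = 100 · (1 + 0.636364) = 100 · 1.636364 = 163.636364.
(Note m_2 − m_1² simplifies to c · σ⁴ = 0.636364 · 100.)

Var(X) = m_2 − m_1² = 163.636364 − 100 = 63.636364.


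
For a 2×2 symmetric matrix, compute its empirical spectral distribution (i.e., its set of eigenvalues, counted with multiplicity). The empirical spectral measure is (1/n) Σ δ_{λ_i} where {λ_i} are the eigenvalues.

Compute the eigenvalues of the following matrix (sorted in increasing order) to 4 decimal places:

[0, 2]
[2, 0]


Since M is real symmetric, both eigenvalues are real; they are the roots of det(λI − M) = λ² − (tr M) λ + det M.
tr M = 0 + 0 = 0.
det M = 0·0 − 2² = 0 − 4 = -4.
Characteristic polynomial: λ² − 4 = 0.
Discriminant Δ = (tr M)² − 4·det M = 0 − (-16) = 16; √Δ = 4.000000.
λ = (tr M ± √Δ)/2 = (0 ± 4.000000)/2, giving (tr M − √Δ)/2 = -2.0000 and (tr M + √Δ)/2 = 2.0000.

Eigenvalues sorted in increasing order: [-2.0000, 2.0000].


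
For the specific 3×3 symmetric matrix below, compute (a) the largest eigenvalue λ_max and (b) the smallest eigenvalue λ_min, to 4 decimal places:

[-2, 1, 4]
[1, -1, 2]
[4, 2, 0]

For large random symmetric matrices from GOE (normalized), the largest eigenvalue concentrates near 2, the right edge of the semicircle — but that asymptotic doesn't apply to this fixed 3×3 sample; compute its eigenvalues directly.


Since M is real symmetric, all three eigenvalues are real; they are the roots of det(λI − M) = λ³ − (tr M) λ² + s λ − det M, where s is the sum of the principal 2×2 minors.
tr M = -2 + (-1) + 0 = -3.
s = ((-2)·(-1) − 1²) + ((-2)·0 − 4²) + ((-1)·0 − 2²) = 1 + (-16) + (-4) = -19.
det M (expand along row 1) = (-2)·(-4) − 1·(-8) + 4·6 = 40.
Characteristic polynomial: λ³ + 3λ² − 19λ − 40 = 0.
Substitute λ = y + (tr M)/3 = y − 1.000000 to remove the quadratic term: y³ + p·y + q = 0 with p = s − (tr M)²/3 = -22.000000 and q = −2(tr M)³/27 + (tr M)·s/3 − det M = -19.000000.
Three real roots ⇒ use the trigonometric (Viète) form: r = 2√(−p/3) = 5.416026, φ = arccos(3q/(p·r)) = arccos(0.478378) = 1.071989 rad.
y_k = r·cos(φ/3 − 2πk/3) for k = 0, 1, 2 gives y = 5.073918, -0.896374, -4.177544.
λ_k = y_k − 1.000000 gives λ = 4.0739, -1.8964, -5.1775 (check: the sum is -3.0000 = tr M).

Hence λ_max = 4.0739 and λ_min = -5.1775.


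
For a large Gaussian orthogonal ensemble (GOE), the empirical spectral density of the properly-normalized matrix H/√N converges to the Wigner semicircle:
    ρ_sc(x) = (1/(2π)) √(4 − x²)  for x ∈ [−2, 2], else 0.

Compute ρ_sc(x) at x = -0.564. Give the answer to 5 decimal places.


ρ_sc(x) = (1/(2π)) √(4 − x²). With x = -0.564:
  4 − x² = 4 − (-0.564)² = 4 − 0.318096 = 3.681904.
  √(4 − x²) = 1.918829.
  1/(2π) = 0.159155.
  ρ_sc(-0.564) = 0.159155 · 1.918829 = 0.305391.

Rounded to 5 decimal places: ρ_sc(-0.564) ≈ 0.30539.


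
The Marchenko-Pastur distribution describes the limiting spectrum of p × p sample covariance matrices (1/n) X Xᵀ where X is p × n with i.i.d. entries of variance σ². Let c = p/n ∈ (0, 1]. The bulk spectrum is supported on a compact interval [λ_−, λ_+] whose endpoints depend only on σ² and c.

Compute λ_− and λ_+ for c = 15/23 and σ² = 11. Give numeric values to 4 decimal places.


c = 15/23 = 0.652174; √c = 0.807573.
λ_− = σ² (1 − √c)² = 11 · (1 − 0.807573)² = 11 · (0.192427)² = 0.407310.
λ_+ = σ² (1 + √c)² = 11 · (1 + 0.807573)² = 11 · (1.807573)² = 35.940516.

Rounded to 4 decimal places: λ_− ≈ 0.4073, λ_+ ≈ 35.9405.


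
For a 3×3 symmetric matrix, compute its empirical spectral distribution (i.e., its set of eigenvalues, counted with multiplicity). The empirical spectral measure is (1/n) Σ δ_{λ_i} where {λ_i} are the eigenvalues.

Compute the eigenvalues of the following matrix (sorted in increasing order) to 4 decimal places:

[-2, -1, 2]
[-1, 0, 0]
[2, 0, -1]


Since M is real symmetric, all three eigenvalues are real; they are the roots of det(λI − M) = λ³ − (tr M) λ² + s λ − det M, where s is the sum of the principal 2×2 minors.
tr M = -2 + 0 + (-1) = -3.
s = ((-2)·0 − (-1)²) + ((-2)·(-1) − 2²) + (0·(-1) − 0²) = -1 + (-2) + 0 = -3.
det M (expand along row 1) = (-2)·0 − (-1)·1 + 2·0 = 1.
Characteristic polynomial: λ³ + 3λ² − 3λ − 1 = 0.
Substitute λ = y + (tr M)/3 = y − 1.000000 to remove the quadratic term: y³ + p·y + q = 0 with p = s − (tr M)²/3 = -6.000000 and q = −2(tr M)³/27 + (tr M)·s/3 − det M = 4.000000.
Three real roots ⇒ use the trigonometric (Viète) form: r = 2√(−p/3) = 2.828427, φ = arccos(3q/(p·r)) = arccos(-0.707107) = 2.356194 rad.
y_k = r·cos(φ/3 − 2πk/3) for k = 0, 1, 2 gives y = 2.000000, 0.732051, -2.732051.
λ_k = y_k − 1.000000 gives λ = 1.0000, -0.2679, -3.7321 (check: the sum is -3.0000 = tr M).

Eigenvalues sorted in increasing order: [-3.7321, -0.2679, 1.0000].


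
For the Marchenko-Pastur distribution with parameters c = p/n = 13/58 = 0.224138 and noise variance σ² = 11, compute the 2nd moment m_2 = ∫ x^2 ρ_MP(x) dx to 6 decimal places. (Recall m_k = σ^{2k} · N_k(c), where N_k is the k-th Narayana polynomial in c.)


E[X²] = σ⁴ (1 + c) (second MP moment). With σ² = 11 (so σ⁴ = 121) and c = 13/58 = 0.224138: E[X²] = 121 · (1 + 0.224138) = 121 · 1.224138.

So E[X^2] = 148.120690.


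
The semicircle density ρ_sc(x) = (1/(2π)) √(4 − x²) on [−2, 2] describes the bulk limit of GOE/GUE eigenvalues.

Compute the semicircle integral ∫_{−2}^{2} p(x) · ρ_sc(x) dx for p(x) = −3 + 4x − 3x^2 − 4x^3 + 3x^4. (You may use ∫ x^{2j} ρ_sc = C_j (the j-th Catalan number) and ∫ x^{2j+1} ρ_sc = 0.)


Write p(x) = Σ a_i x^i, split into monomials and integrate each against ρ_sc separately.
Using ∫ x^{2j} ρ_sc = C_j = (1/(j+1)) C(2j, j) (Catalan numbers) and ∫ x^{2j+1} ρ_sc = 0 (odd monomials vanish by symmetry):
  i = 0 (even): a_0 · C_{0} = -3 · 1 = -3
  i = 1 (odd): ∫ x^1 ρ_sc = 0 (vanishes)
  i = 2 (even): a_2 · C_{1} = -3 · 1 = -3
  i = 3 (odd): ∫ x^3 ρ_sc = 0 (vanishes)
  i = 4 (even): a_4 · C_{2} = 3 · 2 = 6

Summing the contributions: ∫_{−2}^{2} p(x) ρ_sc(x) dx = (-3) + (-3) + 6 = 0.


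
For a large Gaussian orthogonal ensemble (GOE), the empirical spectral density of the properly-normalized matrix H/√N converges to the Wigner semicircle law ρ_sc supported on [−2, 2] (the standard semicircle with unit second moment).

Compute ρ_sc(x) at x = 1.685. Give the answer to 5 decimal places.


ρ_sc(x) = (1/(2π)) √(4 − x²). With x = 1.685:
  4 − x² = 4 − (1.685)² = 4 − 2.839225 = 1.160775.
  √(4 − x²) = 1.077393.
  1/(2π) = 0.159155.
  ρ_sc(1.685) = 0.159155 · 1.077393 = 0.171472.

Rounded to 5 decimal places: ρ_sc(1.685) ≈ 0.17147.


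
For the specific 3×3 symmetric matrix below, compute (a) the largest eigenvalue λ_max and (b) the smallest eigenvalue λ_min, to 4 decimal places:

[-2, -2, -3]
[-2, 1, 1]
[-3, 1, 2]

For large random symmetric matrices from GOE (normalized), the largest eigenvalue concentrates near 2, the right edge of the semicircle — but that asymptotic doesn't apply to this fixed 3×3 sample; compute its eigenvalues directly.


Since M is real symmetric, all three eigenvalues are real; they are the roots of det(λI − M) = λ³ − (tr M) λ² + s λ − det M, where s is the sum of the principal 2×2 minors.
tr M = -2 + 1 + 2 = 1.
s = ((-2)·1 − (-2)²) + ((-2)·2 − (-3)²) + (1·2 − 1²) = -6 + (-13) + 1 = -18.
det M (expand along row 1) = (-2)·1 − (-2)·(-1) + (-3)·1 = -7.
Characteristic polynomial: λ³ − λ² − 18λ + 7 = 0.
Substitute λ = y + (tr M)/3 = y + 0.333333 to remove the quadratic term: y³ + p·y + q = 0 with p = s − (tr M)²/3 = -18.333333 and q = −2(tr M)³/27 + (tr M)·s/3 − det M = 0.925926.
Three real roots ⇒ use the trigonometric (Viète) form: r = 2√(−p/3) = 4.944132, φ = arccos(3q/(p·r)) = arccos(-0.030645) = 1.601447 rad.
y_k = r·cos(φ/3 − 2πk/3) for k = 0, 1, 2 gives y = 4.256265, 0.050512, -4.306777.
λ_k = y_k + 0.333333 gives λ = 4.5896, 0.3838, -3.9734 (check: the sum is 1.0000 = tr M).

Hence λ_max = 4.5896 and λ_min = -3.9734.


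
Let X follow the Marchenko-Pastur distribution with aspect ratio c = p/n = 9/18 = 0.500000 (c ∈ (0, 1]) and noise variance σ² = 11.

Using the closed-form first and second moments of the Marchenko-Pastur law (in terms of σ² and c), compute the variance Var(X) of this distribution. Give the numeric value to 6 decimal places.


Recall the MP moments m_1 = E[X] = σ² and m_2 = E[X²] = σ⁴ (1 + c).
m_1 = E[X] = σ² = 11, so m_1² = 121.
m_2 = E[X²] = σ⁴ (1 + c) = 121 · (1 + 0.500000) = 121 · 1.500000 = 181.500000.
(Note m_2 − m_1² simplifies to c · σ⁴ = 0.500000 · 121.)

Var(X) = m_2 − m_1² = 181.500000 − 121 = 60.500000.


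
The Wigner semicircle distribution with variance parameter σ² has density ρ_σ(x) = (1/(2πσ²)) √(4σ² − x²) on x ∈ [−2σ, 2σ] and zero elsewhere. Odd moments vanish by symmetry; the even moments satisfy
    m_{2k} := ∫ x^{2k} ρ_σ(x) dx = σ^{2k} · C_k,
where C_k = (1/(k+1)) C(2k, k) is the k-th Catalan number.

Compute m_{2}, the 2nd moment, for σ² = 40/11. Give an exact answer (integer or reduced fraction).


By the scaled semicircle moment identity, m_{2k} = σ^{2k} · C_k with k = 1.
C_1 = (1/(k+1)) · C(2k, k) = (1/2) · C(2, 1) = (1/2) · 2 = 1.
σ^{2k} = (σ²)^k = (40/11)^1 = 40/11.

Therefore m_{2} = σ^{2} · C_1 = (40/11) · 1 = 40/11.


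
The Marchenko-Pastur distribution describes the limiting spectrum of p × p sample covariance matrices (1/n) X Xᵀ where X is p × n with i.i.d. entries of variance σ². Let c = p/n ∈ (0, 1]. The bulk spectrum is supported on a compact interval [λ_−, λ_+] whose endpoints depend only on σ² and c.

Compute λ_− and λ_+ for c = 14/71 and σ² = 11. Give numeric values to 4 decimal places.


c = 14/71 = 0.197183; √c = 0.444053.
λ_− = σ² (1 − √c)² = 11 · (1 − 0.444053)² = 11 · (0.555947)² = 3.399847.
λ_+ = σ² (1 + √c)² = 11 · (1 + 0.444053)² = 11 · (1.444053)² = 22.938181.

Rounded to 4 decimal places: λ_− ≈ 3.3998, λ_+ ≈ 22.9382.


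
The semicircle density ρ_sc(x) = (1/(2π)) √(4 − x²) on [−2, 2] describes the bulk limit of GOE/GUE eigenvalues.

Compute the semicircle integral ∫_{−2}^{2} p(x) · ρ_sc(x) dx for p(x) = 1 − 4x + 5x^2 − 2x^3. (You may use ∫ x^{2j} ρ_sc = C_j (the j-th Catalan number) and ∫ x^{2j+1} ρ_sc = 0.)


Write p(x) = Σ a_i x^i, split into monomials and integrate each against ρ_sc separately.
Using ∫ x^{2j} ρ_sc = C_j = (1/(j+1)) C(2j, j) (Catalan numbers) and ∫ x^{2j+1} ρ_sc = 0 (odd monomials vanish by symmetry):
  i = 0 (even): a_0 · C_{0} = 1 · 1 = 1
  i = 1 (odd): ∫ x^1 ρ_sc = 0 (vanishes)
  i = 2 (even): a_2 · C_{1} = 5 · 1 = 5
  i = 3 (odd): ∫ x^3 ρ_sc = 0 (vanishes)

Summing the contributions: ∫_{−2}^{2} p(x) ρ_sc(x) dx = 1 + 5 = 6.


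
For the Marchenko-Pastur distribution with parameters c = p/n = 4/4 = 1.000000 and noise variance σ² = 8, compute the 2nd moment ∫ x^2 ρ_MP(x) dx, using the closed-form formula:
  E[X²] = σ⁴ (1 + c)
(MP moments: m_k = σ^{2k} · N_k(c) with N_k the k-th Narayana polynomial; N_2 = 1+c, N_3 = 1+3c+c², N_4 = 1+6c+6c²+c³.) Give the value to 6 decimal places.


E[X²] = σ⁴ (1 + c) (second MP moment). With σ² = 8 (so σ⁴ = 64) and c = 4/4 = 1.000000: E[X²] = 64 · (1 + 1.000000) = 64 · 2.000000.

So E[X^2] = 128.000000.


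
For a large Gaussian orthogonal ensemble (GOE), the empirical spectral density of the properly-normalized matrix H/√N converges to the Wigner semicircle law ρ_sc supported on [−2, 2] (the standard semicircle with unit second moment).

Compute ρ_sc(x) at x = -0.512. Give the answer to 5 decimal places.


ρ_sc(x) = (1/(2π)) √(4 − x²). With x = -0.512:
  4 − x² = 4 − (-0.512)² = 4 − 0.262144 = 3.737856.
  √(4 − x²) = 1.933354.
  1/(2π) = 0.159155.
  ρ_sc(-0.512) = 0.159155 · 1.933354 = 0.307703.

Rounded to 5 decimal places: ρ_sc(-0.512) ≈ 0.30770.


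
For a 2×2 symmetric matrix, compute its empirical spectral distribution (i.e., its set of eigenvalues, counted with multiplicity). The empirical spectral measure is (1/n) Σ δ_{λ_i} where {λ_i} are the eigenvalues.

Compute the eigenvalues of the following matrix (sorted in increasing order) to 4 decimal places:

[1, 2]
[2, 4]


Since M is real symmetric, both eigenvalues are real; they are the roots of det(λI − M) = λ² − (tr M) λ + det M.
tr M = 1 + 4 = 5.
det M = 1·4 − 2² = 4 − 4 = 0.
Characteristic polynomial: λ² − 5λ = 0.
Discriminant Δ = (tr M)² − 4·det M = 25 − 0 = 25; √Δ = 5.000000.
λ = (tr M ± √Δ)/2 = (5 ± 5.000000)/2, giving (tr M − √Δ)/2 = 0.0000 and (tr M + √Δ)/2 = 5.0000.

Eigenvalues sorted in increasing order: [0.0000, 5.0000].


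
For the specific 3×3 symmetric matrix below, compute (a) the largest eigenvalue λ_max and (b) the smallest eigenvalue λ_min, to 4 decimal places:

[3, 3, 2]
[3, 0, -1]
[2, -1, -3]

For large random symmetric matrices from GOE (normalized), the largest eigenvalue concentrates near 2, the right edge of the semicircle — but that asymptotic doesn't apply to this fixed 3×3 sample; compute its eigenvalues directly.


Since M is real symmetric, all three eigenvalues are real; they are the roots of det(λI − M) = λ³ − (tr M) λ² + s λ − det M, where s is the sum of the principal 2×2 minors.
tr M = 3 + 0 + (-3) = 0.
s = (3·0 − 3²) + (3·(-3) − 2²) + (0·(-3) − (-1)²) = -9 + (-13) + (-1) = -23.
det M (expand along row 1) = 3·(-1) − 3·(-7) + 2·(-3) = 12.
Characteristic polynomial: λ³ − 23λ − 12 = 0.
Substitute λ = y + (tr M)/3 = y + 0.000000 to remove the quadratic term: y³ + p·y + q = 0 with p = s − (tr M)²/3 = -23.000000 and q = −2(tr M)³/27 + (tr M)·s/3 − det M = -12.000000.
Three real roots ⇒ use the trigonometric (Viète) form: r = 2√(−p/3) = 5.537749, φ = arccos(3q/(p·r)) = arccos(0.282645) = 1.284246 rad.
y_k = r·cos(φ/3 − 2πk/3) for k = 0, 1, 2 gives y = 5.038043, -0.528144, -4.509899.
λ_k = y_k + 0.000000 gives λ = 5.0380, -0.5281, -4.5099 (check: the sum is 0.0000 = tr M).

Hence λ_max = 5.0380 and λ_min = -4.5099.


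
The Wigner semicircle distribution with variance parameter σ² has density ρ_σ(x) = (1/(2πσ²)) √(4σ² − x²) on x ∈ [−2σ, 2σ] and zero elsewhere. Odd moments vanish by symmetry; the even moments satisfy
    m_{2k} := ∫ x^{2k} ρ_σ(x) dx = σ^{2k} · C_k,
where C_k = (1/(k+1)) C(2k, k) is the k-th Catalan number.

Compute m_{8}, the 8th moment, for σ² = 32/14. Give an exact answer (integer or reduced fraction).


By the scaled semicircle moment identity, m_{2k} = σ^{2k} · C_k with k = 4.
C_4 = (1/(k+1)) · C(2k, k) = (1/5) · C(8, 4) = (1/5) · 70 = 14.
σ^{2k} = (σ²)^k = (32/14)^4 = 65536/2401.

Therefore m_{8} = σ^{8} · C_4 = (65536/2401) · 14 = 131072/343.


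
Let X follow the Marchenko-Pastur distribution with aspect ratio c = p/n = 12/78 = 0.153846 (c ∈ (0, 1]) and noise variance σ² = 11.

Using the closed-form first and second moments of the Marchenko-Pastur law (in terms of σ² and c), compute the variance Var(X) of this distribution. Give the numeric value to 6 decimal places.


Recall the MP moments m_1 = E[X] = σ² and m_2 = E[X²] = σ⁴ (1 + c).
m_1 = E[X] = σ² = 11, so m_1² = 121.
m_2 = E[X²] = σ⁴ (1 + c) = 121 · (1 + 0.153846) = 121 · 1.153846 = 139.615385.
(Note m_2 − m_1² simplifies to c · σ⁴ = 0.153846 · 121.)

Var(X) = m_2 − m_1² = 139.615385 − 121 = 18.615385.


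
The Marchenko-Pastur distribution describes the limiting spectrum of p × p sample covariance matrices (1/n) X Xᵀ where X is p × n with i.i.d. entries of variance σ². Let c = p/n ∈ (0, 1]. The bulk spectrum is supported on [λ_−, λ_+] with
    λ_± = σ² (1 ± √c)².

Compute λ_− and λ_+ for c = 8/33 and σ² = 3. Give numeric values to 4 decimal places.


c = 8/33 = 0.242424; √c = 0.492366.
λ_− = σ² (1 − √c)² = 3 · (1 − 0.492366)² = 3 · (0.507634)² = 0.773077.
λ_+ = σ² (1 + √c)² = 3 · (1 + 0.492366)² = 3 · (1.492366)² = 6.681469.

Rounded to 4 decimal places: λ_− ≈ 0.7731, λ_+ ≈ 6.6815.


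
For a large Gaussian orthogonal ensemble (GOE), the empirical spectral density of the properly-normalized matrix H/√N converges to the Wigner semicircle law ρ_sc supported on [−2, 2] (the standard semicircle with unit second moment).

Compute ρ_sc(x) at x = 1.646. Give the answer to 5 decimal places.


ρ_sc(x) = (1/(2π)) √(4 − x²). With x = 1.646:
  4 − x² = 4 − (1.646)² = 4 − 2.709316 = 1.290684.
  √(4 − x²) = 1.136083.
  1/(2π) = 0.159155.
  ρ_sc(1.646) = 0.159155 · 1.136083 = 0.180813.

Rounded to 5 decimal places: ρ_sc(1.646) ≈ 0.18081.


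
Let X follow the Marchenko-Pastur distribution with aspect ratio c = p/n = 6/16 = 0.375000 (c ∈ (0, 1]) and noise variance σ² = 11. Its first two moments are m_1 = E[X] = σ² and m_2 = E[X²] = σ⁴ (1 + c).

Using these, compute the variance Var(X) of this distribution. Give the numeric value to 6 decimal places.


m_1 = E[X] = σ² = 11, so m_1² = 121.
m_2 = E[X²] = σ⁴ (1 + c) = 121 · (1 + 0.375000) = 121 · 1.375000 = 166.375000.
(Note m_2 − m_1² simplifies to c · σ⁴ = 0.375000 · 121.)

Var(X) = m_2 − m_1² = 166.375000 − 121 = 45.375000.


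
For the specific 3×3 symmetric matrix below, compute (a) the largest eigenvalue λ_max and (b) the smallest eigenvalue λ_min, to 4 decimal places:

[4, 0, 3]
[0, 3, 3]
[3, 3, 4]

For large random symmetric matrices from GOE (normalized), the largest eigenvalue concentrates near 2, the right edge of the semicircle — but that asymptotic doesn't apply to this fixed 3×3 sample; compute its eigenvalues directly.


Since M is real symmetric, all three eigenvalues are real; they are the roots of det(λI − M) = λ³ − (tr M) λ² + s λ − det M, where s is the sum of the principal 2×2 minors.
tr M = 4 + 3 + 4 = 11.
s = (4·3 − 0²) + (4·4 − 3²) + (3·4 − 3²) = 12 + 7 + 3 = 22.
det M (expand along row 1) = 4·3 − 0·(-9) + 3·(-9) = -15.
Characteristic polynomial: λ³ − 11λ² + 22λ + 15 = 0.
Substitute λ = y + (tr M)/3 = y + 3.666667 to remove the quadratic term: y³ + p·y + q = 0 with p = s − (tr M)²/3 = -18.333333 and q = −2(tr M)³/27 + (tr M)·s/3 − det M = -2.925926.
Three real roots ⇒ use the trigonometric (Viète) form: r = 2√(−p/3) = 4.944132, φ = arccos(3q/(p·r)) = arccos(0.096840) = 1.473805 rad.
y_k = r·cos(φ/3 − 2πk/3) for k = 0, 1, 2 gives y = 4.359416, -0.159819, -4.199597.
λ_k = y_k + 3.666667 gives λ = 8.0261, 3.5068, -0.5329 (check: the sum is 11.0000 = tr M).

Hence λ_max = 8.0261 and λ_min = -0.5329.


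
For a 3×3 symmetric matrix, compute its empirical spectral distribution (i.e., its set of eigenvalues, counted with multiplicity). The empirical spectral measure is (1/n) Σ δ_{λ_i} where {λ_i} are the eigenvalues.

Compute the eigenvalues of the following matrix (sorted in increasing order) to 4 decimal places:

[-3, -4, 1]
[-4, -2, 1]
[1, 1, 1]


Since M is real symmetric, all three eigenvalues are real; they are the roots of det(λI − M) = λ³ − (tr M) λ² + s λ − det M, where s is the sum of the principal 2×2 minors.
tr M = -3 + (-2) + 1 = -4.
s = ((-3)·(-2) − (-4)²) + ((-3)·1 − 1²) + ((-2)·1 − 1²) = -10 + (-4) + (-3) = -17.
det M (expand along row 1) = (-3)·(-3) − (-4)·(-5) + 1·(-2) = -13.
Characteristic polynomial: λ³ + 4λ² − 17λ + 13 = 0.
Substitute λ = y + (tr M)/3 = y − 1.333333 to remove the quadratic term: y³ + p·y + q = 0 with p = s − (tr M)²/3 = -22.333333 and q = −2(tr M)³/27 + (tr M)·s/3 − det M = 40.407407.
Three real roots ⇒ use the trigonometric (Viète) form: r = 2√(−p/3) = 5.456902, φ = arccos(3q/(p·r)) = arccos(-0.994678) = 3.038378 rad.
y_k = r·cos(φ/3 − 2πk/3) for k = 0, 1, 2 gives y = 2.889395, 2.564277, -5.453673.
λ_k = y_k − 1.333333 gives λ = 1.5561, 1.2309, -6.7870 (check: the sum is -4.0000 = tr M).

Eigenvalues sorted in increasing order: [-6.7870, 1.2309, 1.5561].


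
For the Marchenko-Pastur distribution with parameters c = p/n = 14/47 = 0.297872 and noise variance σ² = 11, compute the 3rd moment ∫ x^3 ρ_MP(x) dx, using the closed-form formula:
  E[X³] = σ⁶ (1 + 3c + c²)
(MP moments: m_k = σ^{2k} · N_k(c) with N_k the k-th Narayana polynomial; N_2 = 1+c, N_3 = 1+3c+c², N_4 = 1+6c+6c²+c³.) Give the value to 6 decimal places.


E[X³] = σ⁶ (1 + 3c + c²) (third MP moment). With σ² = 11 (so σ⁶ = 1331) and c = 14/47 = 0.297872: E[X³] = 1331 · (1 + 3·0.297872 + (0.297872)²) = 1331 · 1.982345.

So E[X^3] = 2638.501132.
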